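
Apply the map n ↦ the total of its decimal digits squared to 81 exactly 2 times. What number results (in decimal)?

81 → 65
65 → 61

61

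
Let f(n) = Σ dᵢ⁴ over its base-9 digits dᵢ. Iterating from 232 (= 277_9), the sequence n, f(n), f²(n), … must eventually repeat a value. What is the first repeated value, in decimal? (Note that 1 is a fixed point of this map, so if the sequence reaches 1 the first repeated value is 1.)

232 = (2,7,7)_9 → 2⁴ + 7⁴ + 7⁴ = 16 + 2401 + 2401 = 4818
4818 = (6,5,4,3)_9 → 6⁴ + 5⁴ + 4⁴ + 3⁴ = 1296 + 625 + 256 + 81 = 2258
2258 = (3,0,7,8)_9 → 3⁴ + 0⁴ + 7⁴ + 8⁴ = 81 + 0 + 2401 + 4096 = 6578
6578 = (1,0,0,1,8)_9 → 1⁴ + 0⁴ + 0⁴ + 1⁴ + 8⁴ = 1 + 0 + 0 + 1 + 4096 = 4098
4098 = (5,5,5,3)_9 → 5⁴ + 5⁴ + 5⁴ + 3⁴ = 625 + 625 + 625 + 81 = 1956
1956 = (2,6,1,3)_9 → 2⁴ + 6⁴ + 1⁴ + 3⁴ = 16 + 1296 + 1 + 81 = 1394
1394 = (1,8,1,8)_9 → 1⁴ + 8⁴ + 1⁴ + 8⁴ = 1 + 4096 + 1 + 4096 = 8194
8194 = (1,2,2,1,4)_9 → 1⁴ + 2⁴ + 2⁴ + 1⁴ + 4⁴ = 1 + 16 + 16 + 1 + 256 = 290
290 = (3,5,2)_9 → 3⁴ + 5⁴ + 2⁴ = 81 + 625 + 16 = 722
722 = (8,8,2)_9 → 8⁴ + 8⁴ + 2⁴ = 4096 + 4096 + 16 = 8208
8208 = (1,2,2,3,0)_9 → 1⁴ + 2⁴ + 2⁴ + 3⁴ + 0⁴ = 1 + 16 + 16 + 81 + 0 = 114
114 = (1,3,6)_9 → 1⁴ + 3⁴ + 6⁴ = 1 + 81 + 1296 = 1378
1378 = (1,8,0,1)_9 → 1⁴ + 8⁴ + 0⁴ + 1⁴ = 1 + 4096 + 0 + 1 = 4098  — 4098 already appeared earlier.

4098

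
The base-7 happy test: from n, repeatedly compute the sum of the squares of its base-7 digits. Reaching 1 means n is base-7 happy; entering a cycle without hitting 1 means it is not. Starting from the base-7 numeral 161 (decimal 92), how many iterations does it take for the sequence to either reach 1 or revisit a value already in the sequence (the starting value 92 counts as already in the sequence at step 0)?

5

92 = (1,6,1)_7 → 1² + 6² + 1² = 38
38 = (5,3)_7 → 5² + 3² = 34
34 = (4,6)_7 → 4² + 6² = 52
52 = (1,0,3)_7 → 1² + 0² + 3² = 10
10 = (1,3)_7 → 1² + 3² = 10  — 10 repeats.
That took 5 steps.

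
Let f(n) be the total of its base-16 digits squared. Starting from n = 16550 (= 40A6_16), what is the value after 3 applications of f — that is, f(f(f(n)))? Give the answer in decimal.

82

16550 = (4,0,10,6)_16 → 4² + 0² + 10² + 6² = 16 + 0 + 100 + 36 = 152
152 = (9,8)_16 → 9² + 8² = 81 + 64 = 145
145 = (9,1)_16 → 9² + 1² = 81 + 1 = 82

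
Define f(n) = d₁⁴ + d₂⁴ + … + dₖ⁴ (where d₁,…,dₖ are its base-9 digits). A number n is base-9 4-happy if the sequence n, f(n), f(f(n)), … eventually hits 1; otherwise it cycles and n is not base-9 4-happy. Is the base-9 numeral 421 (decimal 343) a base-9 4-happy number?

343 = (4,2,1)_9 → 4⁴ + 2⁴ + 1⁴ = 256 + 16 + 1 = 273
273 = (3,3,3)_9 → 3⁴ + 3⁴ + 3⁴ = 81 + 81 + 81 = 243
243 = (3,0,0)_9 → 3⁴ + 0⁴ + 0⁴ = 81 + 0 + 0 = 81
81 = (1,0,0)_9 → 1⁴ + 0⁴ + 0⁴ = 1 + 0 + 0 = 1  — reached 1.

base-9 4-happy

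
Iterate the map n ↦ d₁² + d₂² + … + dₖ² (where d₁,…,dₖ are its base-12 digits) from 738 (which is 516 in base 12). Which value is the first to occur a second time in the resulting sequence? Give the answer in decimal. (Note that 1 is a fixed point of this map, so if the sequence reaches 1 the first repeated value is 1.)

738 = (5,1,6)_12 → 5² + 1² + 6² = 62
62 = (5,2)_12 → 5² + 2² = 29
29 = (2,5)_12 → 2² + 5² = 29  — 29 already appeared earlier.

29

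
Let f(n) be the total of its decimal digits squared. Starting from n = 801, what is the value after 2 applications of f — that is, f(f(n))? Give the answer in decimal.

61

801 → 8² + 0² + 1² = 64 + 0 + 1 = 65
65 → 6² + 5² = 36 + 25 = 61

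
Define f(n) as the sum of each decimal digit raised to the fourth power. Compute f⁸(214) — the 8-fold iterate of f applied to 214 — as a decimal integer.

214 → 2⁴ + 1⁴ + 4⁴ = 16 + 1 + 256 = 273
273 → 2⁴ + 7⁴ + 3⁴ = 16 + 2401 + 81 = 2498
2498 → 2⁴ + 4⁴ + 9⁴ + 8⁴ = 16 + 256 + 6561 + 4096 = 10929
10929 → 1⁴ + 0⁴ + 9⁴ + 2⁴ + 9⁴ = 1 + 0 + 6561 + 16 + 6561 = 13139
13139 → 1⁴ + 3⁴ + 1⁴ + 3⁴ + 9⁴ = 1 + 81 + 1 + 81 + 6561 = 6725
6725 → 6⁴ + 7⁴ + 2⁴ + 5⁴ = 1296 + 2401 + 16 + 625 = 4338
4338 → 4⁴ + 3⁴ + 3⁴ + 8⁴ = 256 + 81 + 81 + 4096 = 4514
4514 → 4⁴ + 5⁴ + 1⁴ + 4⁴ = 256 + 625 + 1 + 256 = 1138

1138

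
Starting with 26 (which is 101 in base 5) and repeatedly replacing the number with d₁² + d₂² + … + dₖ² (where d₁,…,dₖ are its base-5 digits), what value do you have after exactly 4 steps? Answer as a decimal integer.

26 = (1,0,1)_5 → 1² + 0² + 1² = 1 + 0 + 1 = 2
2 = (2)_5 → 2² = 4
4 = (4)_5 → 4² = 16
16 = (3,1)_5 → 3² + 1² = 9 + 1 = 10

10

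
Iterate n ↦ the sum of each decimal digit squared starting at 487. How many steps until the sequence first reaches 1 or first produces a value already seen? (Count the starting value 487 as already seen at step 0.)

4

487 → 4² + 8² + 7² = 16 + 64 + 49 = 129
129 → 1² + 2² + 9² = 1 + 4 + 81 = 86
86 → 8² + 6² = 64 + 36 = 100
100 → 1² + 0² + 0² = 1 + 0 + 0 = 1  — reached 1.
That took 4 steps.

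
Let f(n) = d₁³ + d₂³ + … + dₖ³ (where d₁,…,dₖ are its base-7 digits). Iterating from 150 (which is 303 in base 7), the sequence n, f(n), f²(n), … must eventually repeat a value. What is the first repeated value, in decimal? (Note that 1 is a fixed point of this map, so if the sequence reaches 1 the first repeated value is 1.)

150 = (3,0,3)_7 → 54
54 = (1,0,5)_7 → 126
126 = (2,4,0)_7 → 72
72 = (1,3,2)_7 → 36
36 = (5,1)_7 → 126  — 126 already appeared earlier.

126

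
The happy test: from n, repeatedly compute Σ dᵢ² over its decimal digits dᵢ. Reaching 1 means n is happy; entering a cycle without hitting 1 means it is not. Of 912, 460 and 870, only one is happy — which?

912

912: 912 → 86 → 100 → 1  — reaches 1 (happy)
460: 460 → 52 → 29 → 85 → 89 → 145 → 42 → 20 → 4 → 16 → 37 → 58 → 89  — repeats 89 (not happy)
870: 870 → 113 → 11 → 2 → 4 → 16 → 37 → 58 → 89 → 145 → 42 → 20 → 4  — repeats 4 (not happy)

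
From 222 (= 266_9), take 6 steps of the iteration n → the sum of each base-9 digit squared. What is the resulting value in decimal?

4

222 = (2,6,6)_9 → 2² + 6² + 6² = 76
76 = (8,4)_9 → 8² + 4² = 80
80 = (8,8)_9 → 8² + 8² = 128
128 = (1,5,2)_9 → 1² + 5² + 2² = 30
30 = (3,3)_9 → 3² + 3² = 18
18 = (2,0)_9 → 2² + 0² = 4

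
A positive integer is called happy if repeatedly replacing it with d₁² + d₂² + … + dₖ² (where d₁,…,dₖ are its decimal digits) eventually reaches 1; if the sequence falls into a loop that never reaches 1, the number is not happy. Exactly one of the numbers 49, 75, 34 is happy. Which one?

49: 49 → 97 → 130 → 10 → 1  — reaches 1 (happy)
75: 75 → 74 → 65 → 61 → 37 → 58 → 89 → 145 → 42 → 20 → 4 → 16 → 37  — repeats 37 (not happy)
34: 34 → 25 → 29 → 85 → 89 → 145 → 42 → 20 → 4 → 16 → 37 → 58 → 89  — repeats 89 (not happy)

49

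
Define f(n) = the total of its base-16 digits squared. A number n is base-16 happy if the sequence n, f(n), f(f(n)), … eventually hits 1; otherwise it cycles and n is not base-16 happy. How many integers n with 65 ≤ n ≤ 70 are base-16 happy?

3

65: 65 → 17 → 2 → 4 → 16 → 1  (reaches 1)
66: 66 → 20 → 17 → 2 → 4 → 16 → 1  (reaches 1)
67: 67 → 25 → 82 → 29 → 170 → 200 → 208 → 169 → 181 → 146 → 85 → 50 → 13 → 169  (repeats 169)
68: 68 → 32 → 4 → 16 → 1  (reaches 1)
69: 69 → 41 → 85 → 50 → 13 → 169 → 181 → 146 → 85  (repeats 85)
70: 70 → 52 → 25 → 82 → 29 → 170 → 200 → 208 → 169 → 181 → 146 → 85 → 50 → 13 → 169  (repeats 169)
base-16 happy: 65, 66, 68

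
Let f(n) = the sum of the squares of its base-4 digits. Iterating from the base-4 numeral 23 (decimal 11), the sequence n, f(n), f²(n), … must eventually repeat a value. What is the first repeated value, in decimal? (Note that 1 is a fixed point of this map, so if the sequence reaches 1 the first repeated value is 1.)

1

11 = (2,3)_4 → 2² + 3² = 4 + 9 = 13
13 = (3,1)_4 → 3² + 1² = 9 + 1 = 10
10 = (2,2)_4 → 2² + 2² = 4 + 4 = 8
8 = (2,0)_4 → 2² + 0² = 4 + 0 = 4
4 = (1,0)_4 → 1² + 0² = 1 + 0 = 1  — reached the fixed point 1.
1 → 1, so 1 is the first repeated value.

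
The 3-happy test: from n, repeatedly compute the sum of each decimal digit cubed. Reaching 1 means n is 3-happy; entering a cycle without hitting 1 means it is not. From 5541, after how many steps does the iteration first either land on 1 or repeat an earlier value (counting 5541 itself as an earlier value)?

3

5541 → 5³ + 5³ + 4³ + 1³ = 125 + 125 + 64 + 1 = 315
315 → 3³ + 1³ + 5³ = 27 + 1 + 125 = 153
153 → 1³ + 5³ + 3³ = 1 + 125 + 27 = 153  — 153 repeats.
That took 3 steps.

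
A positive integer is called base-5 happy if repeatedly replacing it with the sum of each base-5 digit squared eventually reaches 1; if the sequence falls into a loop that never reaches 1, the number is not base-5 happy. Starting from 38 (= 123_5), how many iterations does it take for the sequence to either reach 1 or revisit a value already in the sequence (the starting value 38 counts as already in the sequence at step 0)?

6

38 = (1,2,3)_5 → 14
14 = (2,4)_5 → 20
20 = (4,0)_5 → 16
16 = (3,1)_5 → 10
10 = (2,0)_5 → 4
4 = (4)_5 → 16  — 16 repeats.
That took 6 steps.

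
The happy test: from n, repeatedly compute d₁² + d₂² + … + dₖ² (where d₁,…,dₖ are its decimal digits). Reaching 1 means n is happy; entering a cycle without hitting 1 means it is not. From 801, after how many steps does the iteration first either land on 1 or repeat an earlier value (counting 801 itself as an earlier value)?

801 → 65
65 → 61
61 → 37
37 → 58
58 → 89
89 → 145
145 → 42
42 → 20
20 → 4
4 → 16
16 → 37  — 37 repeats.
That took 11 steps.

11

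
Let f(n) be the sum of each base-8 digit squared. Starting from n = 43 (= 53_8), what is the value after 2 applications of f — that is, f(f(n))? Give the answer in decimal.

20

43 = (5,3)_8 → 5² + 3² = 25 + 9 = 34
34 = (4,2)_8 → 4² + 2² = 16 + 4 = 20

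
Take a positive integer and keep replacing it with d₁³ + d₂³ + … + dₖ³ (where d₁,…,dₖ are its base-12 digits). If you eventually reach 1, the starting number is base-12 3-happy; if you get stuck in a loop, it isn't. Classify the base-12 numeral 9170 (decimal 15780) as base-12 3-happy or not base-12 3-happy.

15780 = (9,1,7,0)_12 → 9³ + 1³ + 7³ + 0³ = 1073
1073 = (7,5,5)_12 → 7³ + 5³ + 5³ = 593
593 = (4,1,5)_12 → 4³ + 1³ + 5³ = 190
190 = (1,3,10)_12 → 1³ + 3³ + 10³ = 1028
1028 = (7,1,8)_12 → 7³ + 1³ + 8³ = 856
856 = (5,11,4)_12 → 5³ + 11³ + 4³ = 1520
1520 = (10,6,8)_12 → 10³ + 6³ + 8³ = 1728
1728 = (1,0,0,0)_12 → 1³ + 0³ + 0³ + 0³ = 1  — reached 1.

base-12 3-happy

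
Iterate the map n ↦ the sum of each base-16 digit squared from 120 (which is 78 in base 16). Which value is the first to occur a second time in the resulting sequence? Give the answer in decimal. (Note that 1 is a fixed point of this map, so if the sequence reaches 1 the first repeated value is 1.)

120 = (7,8)_16 → 7² + 8² = 49 + 64 = 113
113 = (7,1)_16 → 7² + 1² = 49 + 1 = 50
50 = (3,2)_16 → 3² + 2² = 9 + 4 = 13
13 = (13)_16 → 13² = 169
169 = (10,9)_16 → 10² + 9² = 100 + 81 = 181
181 = (11,5)_16 → 11² + 5² = 121 + 25 = 146
146 = (9,2)_16 → 9² + 2² = 81 + 4 = 85
85 = (5,5)_16 → 5² + 5² = 25 + 25 = 50  — 50 already appeared earlier.

50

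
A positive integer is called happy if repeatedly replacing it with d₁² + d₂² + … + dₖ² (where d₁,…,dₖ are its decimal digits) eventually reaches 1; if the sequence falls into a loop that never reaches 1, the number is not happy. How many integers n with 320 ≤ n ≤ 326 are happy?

320: 320 → 13 → 10 → 1  — happy
321: 321 → 14 → 17 → 50 → 25 → 29 → 85 → 89 → 145 → 42 → 20 → 4 → 16 → 37 → 58 → 89  — not happy
322: 322 → 17 → 50 → 25 → 29 → 85 → 89 → 145 → 42 → 20 → 4 → 16 → 37 → 58 → 89  — not happy
323: 323 → 22 → 8 → 64 → 52 → 29 → 85 → 89 → 145 → 42 → 20 → 4 → 16 → 37 → 58 → 89  — not happy
324: 324 → 29 → 85 → 89 → 145 → 42 → 20 → 4 → 16 → 37 → 58 → 89  — not happy
325: 325 → 38 → 73 → 58 → 89 → 145 → 42 → 20 → 4 → 16 → 37 → 58  — not happy
326: 326 → 49 → 97 → 130 → 10 → 1  — happy
happy: 320, 326

2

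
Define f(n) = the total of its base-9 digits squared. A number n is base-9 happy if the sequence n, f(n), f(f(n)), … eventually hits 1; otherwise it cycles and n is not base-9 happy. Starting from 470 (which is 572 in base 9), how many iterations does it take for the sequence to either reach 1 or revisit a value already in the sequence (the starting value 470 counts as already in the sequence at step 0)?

7

470 = (5,7,2)_9 → 5² + 7² + 2² = 25 + 49 + 4 = 78
78 = (8,6)_9 → 8² + 6² = 64 + 36 = 100
100 = (1,2,1)_9 → 1² + 2² + 1² = 1 + 4 + 1 = 6
6 = (6)_9 → 6² = 36
36 = (4,0)_9 → 4² + 0² = 16 + 0 = 16
16 = (1,7)_9 → 1² + 7² = 1 + 49 = 50
50 = (5,5)_9 → 5² + 5² = 25 + 25 = 50  — 50 repeats.
That took 7 steps.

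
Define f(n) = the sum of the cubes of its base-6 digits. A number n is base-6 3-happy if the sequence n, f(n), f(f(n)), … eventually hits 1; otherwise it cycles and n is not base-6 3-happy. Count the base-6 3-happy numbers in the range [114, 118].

114: 114 → 28 → 128 → 62 → 73 → 9 → 28  — not base-6 3-happy
115: 115 → 29 → 189 → 153 → 92 → 43 → 3 → 27 → 91 → 36 → 1  — base-6 3-happy
116: 116 → 36 → 1  — base-6 3-happy
117: 117 → 55 → 29 → 189 → 153 → 92 → 43 → 3 → 27 → 91 → 36 → 1  — base-6 3-happy
118: 118 → 92 → 43 → 3 → 27 → 91 → 36 → 1  — base-6 3-happy
base-6 3-happy: 115, 116, 117, 118

4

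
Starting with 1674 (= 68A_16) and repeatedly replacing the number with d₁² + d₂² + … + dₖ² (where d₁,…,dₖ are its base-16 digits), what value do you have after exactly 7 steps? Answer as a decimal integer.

1674 = (6,8,10)_16 → 6² + 8² + 10² = 36 + 64 + 100 = 200
200 = (12,8)_16 → 12² + 8² = 144 + 64 = 208
208 = (13,0)_16 → 13² + 0² = 169 + 0 = 169
169 = (10,9)_16 → 10² + 9² = 100 + 81 = 181
181 = (11,5)_16 → 11² + 5² = 121 + 25 = 146
146 = (9,2)_16 → 9² + 2² = 81 + 4 = 85
85 = (5,5)_16 → 5² + 5² = 25 + 25 = 50

50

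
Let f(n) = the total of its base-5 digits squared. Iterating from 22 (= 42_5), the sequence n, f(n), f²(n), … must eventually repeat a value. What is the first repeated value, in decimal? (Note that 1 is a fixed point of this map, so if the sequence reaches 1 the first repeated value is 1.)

22 = (4,2)_5 → 4² + 2² = 20
20 = (4,0)_5 → 4² + 0² = 16
16 = (3,1)_5 → 3² + 1² = 10
10 = (2,0)_5 → 2² + 0² = 4
4 = (4)_5 → 4² = 16  — 16 already appeared earlier.

16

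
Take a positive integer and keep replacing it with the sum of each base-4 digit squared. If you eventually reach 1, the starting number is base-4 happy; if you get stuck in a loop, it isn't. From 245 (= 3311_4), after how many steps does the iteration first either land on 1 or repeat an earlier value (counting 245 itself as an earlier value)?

4

245 = (3,3,1,1)_4 → 3² + 3² + 1² + 1² = 20
20 = (1,1,0)_4 → 1² + 1² + 0² = 2
2 = (2)_4 → 2² = 4
4 = (1,0)_4 → 1² + 0² = 1  — reached 1.
That took 4 steps.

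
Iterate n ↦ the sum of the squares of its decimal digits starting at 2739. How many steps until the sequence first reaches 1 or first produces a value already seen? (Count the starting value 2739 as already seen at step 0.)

2739 → 2² + 7² + 3² + 9² = 4 + 49 + 9 + 81 = 143
143 → 1² + 4² + 3² = 1 + 16 + 9 = 26
26 → 2² + 6² = 4 + 36 = 40
40 → 4² + 0² = 16 + 0 = 16
16 → 1² + 6² = 1 + 36 = 37
37 → 3² + 7² = 9 + 49 = 58
58 → 5² + 8² = 25 + 64 = 89
89 → 8² + 9² = 64 + 81 = 145
145 → 1² + 4² + 5² = 1 + 16 + 25 = 42
42 → 4² + 2² = 16 + 4 = 20
20 → 2² + 0² = 4 + 0 = 4
4 → 4² = 16  — 16 repeats.
That took 12 steps.

12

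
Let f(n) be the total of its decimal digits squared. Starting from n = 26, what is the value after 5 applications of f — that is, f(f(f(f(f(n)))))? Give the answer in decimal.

89

26 → 2² + 6² = 40
40 → 4² + 0² = 16
16 → 1² + 6² = 37
37 → 3² + 7² = 58
58 → 5² + 8² = 89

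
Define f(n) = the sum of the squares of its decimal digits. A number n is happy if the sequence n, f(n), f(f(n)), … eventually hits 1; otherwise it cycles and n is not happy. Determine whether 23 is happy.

happy

23 → 2² + 3² = 13
13 → 1² + 3² = 10
10 → 1² + 0² = 1  — reached 1.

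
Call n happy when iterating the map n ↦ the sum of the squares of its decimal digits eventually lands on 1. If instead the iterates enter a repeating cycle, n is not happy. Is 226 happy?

happy

226 → 2² + 2² + 6² = 4 + 4 + 36 = 44
44 → 4² + 4² = 16 + 16 = 32
32 → 3² + 2² = 9 + 4 = 13
13 → 1² + 3² = 1 + 9 = 10
10 → 1² + 0² = 1 + 0 = 1  — reached 1.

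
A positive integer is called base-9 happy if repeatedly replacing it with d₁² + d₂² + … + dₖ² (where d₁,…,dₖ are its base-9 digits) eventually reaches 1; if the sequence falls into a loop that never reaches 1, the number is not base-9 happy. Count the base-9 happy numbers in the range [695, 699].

1

695: 695 → 93 → 11 → 5 → 25 → 53 → 89 → 65 → 53  (repeats 53)
696: 696 → 98 → 66 → 58 → 52 → 74 → 68 → 74  (repeats 74)
697: 697 → 105 → 41 → 41  (repeats 41)
698: 698 → 114 → 46 → 26 → 68 → 74 → 68  (repeats 68)
699: 699 → 125 → 81 → 1  (reaches 1)
base-9 happy: 699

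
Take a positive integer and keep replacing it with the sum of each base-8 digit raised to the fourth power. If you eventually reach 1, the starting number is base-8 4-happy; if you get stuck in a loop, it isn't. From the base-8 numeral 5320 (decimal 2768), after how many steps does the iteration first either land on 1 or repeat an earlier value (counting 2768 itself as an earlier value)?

2768 = (5,3,2,0)_8 → 5⁴ + 3⁴ + 2⁴ + 0⁴ = 625 + 81 + 16 + 0 = 722
722 = (1,3,2,2)_8 → 1⁴ + 3⁴ + 2⁴ + 2⁴ = 1 + 81 + 16 + 16 = 114
114 = (1,6,2)_8 → 1⁴ + 6⁴ + 2⁴ = 1 + 1296 + 16 = 1313
1313 = (2,4,4,1)_8 → 2⁴ + 4⁴ + 4⁴ + 1⁴ = 16 + 256 + 256 + 1 = 529
529 = (1,0,2,1)_8 → 1⁴ + 0⁴ + 2⁴ + 1⁴ = 1 + 0 + 16 + 1 = 18
18 = (2,2)_8 → 2⁴ + 2⁴ = 16 + 16 = 32
32 = (4,0)_8 → 4⁴ + 0⁴ = 256 + 0 = 256
256 = (4,0,0)_8 → 4⁴ + 0⁴ + 0⁴ = 256 + 0 + 0 = 256  — 256 repeats.
That took 8 steps.

8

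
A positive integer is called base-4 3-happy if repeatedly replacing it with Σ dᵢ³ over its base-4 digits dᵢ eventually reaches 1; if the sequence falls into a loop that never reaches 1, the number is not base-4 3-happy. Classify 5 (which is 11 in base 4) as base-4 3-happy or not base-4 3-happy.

5 = (1,1)_4 → 2
2 = (2)_4 → 8
8 = (2,0)_4 → 8  — 8 already seen; the sequence cycles without reaching 1.

not base-4 3-happy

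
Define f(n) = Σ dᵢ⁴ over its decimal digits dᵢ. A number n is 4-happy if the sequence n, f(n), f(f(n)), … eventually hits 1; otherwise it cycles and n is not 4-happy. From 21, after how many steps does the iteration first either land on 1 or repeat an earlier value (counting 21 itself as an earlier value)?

5

21 → 2⁴ + 1⁴ = 17
17 → 1⁴ + 7⁴ = 2402
2402 → 2⁴ + 4⁴ + 0⁴ + 2⁴ = 288
288 → 2⁴ + 8⁴ + 8⁴ = 8208
8208 → 8⁴ + 2⁴ + 0⁴ + 8⁴ = 8208  — 8208 repeats.
That took 5 steps.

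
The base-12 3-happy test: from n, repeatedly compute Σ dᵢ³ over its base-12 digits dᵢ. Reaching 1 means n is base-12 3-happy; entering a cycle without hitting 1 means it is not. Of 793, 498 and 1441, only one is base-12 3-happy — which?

498

793: 793 → 342 → 288 → 8 → 512 → 755 → 1464 → 1008 → 343 → 415 → 1351 → 1136 → 1855 → 1344 → 793  — repeats 793 (not base-12 3-happy)
498: 498 → 368 → 736 → 190 → 1028 → 856 → 1520 → 1728 → 1  — reaches 1 (base-12 3-happy)
1441: 1441 → 1001 → 1672 → 1738 → 1001  — repeats 1001 (not base-12 3-happy)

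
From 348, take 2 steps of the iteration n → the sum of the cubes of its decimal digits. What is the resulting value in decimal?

243

348 → 603
603 → 243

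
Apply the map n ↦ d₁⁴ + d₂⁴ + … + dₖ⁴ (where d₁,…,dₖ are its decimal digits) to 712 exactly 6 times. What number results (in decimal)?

712 → 2418
2418 → 4369
4369 → 8194
8194 → 10914
10914 → 6819
6819 → 11954

11954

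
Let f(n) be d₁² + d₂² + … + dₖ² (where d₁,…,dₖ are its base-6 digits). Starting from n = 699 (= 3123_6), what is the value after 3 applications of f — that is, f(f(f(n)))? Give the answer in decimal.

41

699 = (3,1,2,3)_6 → 3² + 1² + 2² + 3² = 23
23 = (3,5)_6 → 3² + 5² = 34
34 = (5,4)_6 → 5² + 4² = 41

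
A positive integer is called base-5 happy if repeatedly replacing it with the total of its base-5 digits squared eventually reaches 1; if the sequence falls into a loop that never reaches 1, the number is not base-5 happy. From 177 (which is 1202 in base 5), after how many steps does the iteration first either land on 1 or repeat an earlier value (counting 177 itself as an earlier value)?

4

177 = (1,2,0,2)_5 → 1² + 2² + 0² + 2² = 9
9 = (1,4)_5 → 1² + 4² = 17
17 = (3,2)_5 → 3² + 2² = 13
13 = (2,3)_5 → 2² + 3² = 13  — 13 repeats.
That took 4 steps.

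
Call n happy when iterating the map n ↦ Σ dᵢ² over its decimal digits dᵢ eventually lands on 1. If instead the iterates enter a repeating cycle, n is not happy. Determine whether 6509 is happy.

not happy

6509 → 6² + 5² + 0² + 9² = 36 + 25 + 0 + 81 = 142
142 → 1² + 4² + 2² = 1 + 16 + 4 = 21
21 → 2² + 1² = 4 + 1 = 5
5 → 5² = 25
25 → 2² + 5² = 4 + 25 = 29
29 → 2² + 9² = 4 + 81 = 85
85 → 8² + 5² = 64 + 25 = 89
89 → 8² + 9² = 64 + 81 = 145
145 → 1² + 4² + 5² = 1 + 16 + 25 = 42
42 → 4² + 2² = 16 + 4 = 20
20 → 2² + 0² = 4 + 0 = 4
4 → 4² = 16
16 → 1² + 6² = 1 + 36 = 37
37 → 3² + 7² = 9 + 49 = 58
58 → 5² + 8² = 25 + 64 = 89  — 89 already seen; the sequence cycles without reaching 1.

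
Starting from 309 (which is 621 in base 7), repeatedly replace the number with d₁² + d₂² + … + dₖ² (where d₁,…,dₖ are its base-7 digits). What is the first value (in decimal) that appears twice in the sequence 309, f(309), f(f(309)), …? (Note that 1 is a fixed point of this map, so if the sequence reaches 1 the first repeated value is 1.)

45

309 = (6,2,1)_7 → 6² + 2² + 1² = 36 + 4 + 1 = 41
41 = (5,6)_7 → 5² + 6² = 25 + 36 = 61
61 = (1,1,5)_7 → 1² + 1² + 5² = 1 + 1 + 25 = 27
27 = (3,6)_7 → 3² + 6² = 9 + 36 = 45
45 = (6,3)_7 → 6² + 3² = 36 + 9 = 45  — 45 already appeared earlier.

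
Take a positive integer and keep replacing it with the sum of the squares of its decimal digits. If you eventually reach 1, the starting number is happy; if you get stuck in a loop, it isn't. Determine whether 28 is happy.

28 → 68
68 → 100
100 → 1  — reached 1.

happy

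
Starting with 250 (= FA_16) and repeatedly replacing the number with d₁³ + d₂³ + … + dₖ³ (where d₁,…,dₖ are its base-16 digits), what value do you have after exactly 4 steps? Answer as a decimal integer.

496

250 = (15,10)_16 → 15³ + 10³ = 3375 + 1000 = 4375
4375 = (1,1,1,7)_16 → 1³ + 1³ + 1³ + 7³ = 1 + 1 + 1 + 343 = 346
346 = (1,5,10)_16 → 1³ + 5³ + 10³ = 1 + 125 + 1000 = 1126
1126 = (4,6,6)_16 → 4³ + 6³ + 6³ = 64 + 216 + 216 = 496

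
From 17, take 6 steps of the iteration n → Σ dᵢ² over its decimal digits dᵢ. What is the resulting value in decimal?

17 → 50
50 → 25
25 → 29
29 → 85
85 → 89
89 → 145

145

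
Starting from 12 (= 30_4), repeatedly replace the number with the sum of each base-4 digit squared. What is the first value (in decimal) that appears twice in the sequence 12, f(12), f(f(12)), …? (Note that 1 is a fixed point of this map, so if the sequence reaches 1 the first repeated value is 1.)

12 = (3,0)_4 → 3² + 0² = 9
9 = (2,1)_4 → 2² + 1² = 5
5 = (1,1)_4 → 1² + 1² = 2
2 = (2)_4 → 2² = 4
4 = (1,0)_4 → 1² + 0² = 1  — reached the fixed point 1.
1 → 1, so 1 is the first repeated value.

1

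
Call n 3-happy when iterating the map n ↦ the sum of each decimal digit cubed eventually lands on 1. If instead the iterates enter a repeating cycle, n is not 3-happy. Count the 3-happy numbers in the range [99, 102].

1

99: 99 → 1458 → 702 → 351 → 153 → 153  (repeats 153)
100: 100 → 1  (reaches 1)
101: 101 → 2 → 8 → 512 → 134 → 92 → 737 → 713 → 371 → 371  (repeats 371)
102: 102 → 9 → 729 → 1080 → 513 → 153 → 153  (repeats 153)
3-happy: 100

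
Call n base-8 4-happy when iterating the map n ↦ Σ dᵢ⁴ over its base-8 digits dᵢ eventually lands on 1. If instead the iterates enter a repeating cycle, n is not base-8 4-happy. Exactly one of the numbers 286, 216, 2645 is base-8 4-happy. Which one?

216

286: 286 → 1633 → 339 → 722 → 114 → 1313 → 529 → 18 → 32 → 256 → 256  — repeats 256 (not base-8 4-happy)
216: 216 → 162 → 288 → 512 → 1  — reaches 1 (base-8 4-happy)
2645: 2645 → 1267 → 1474 → 2433 → 1553 → 98 → 273 → 273  — repeats 273 (not base-8 4-happy)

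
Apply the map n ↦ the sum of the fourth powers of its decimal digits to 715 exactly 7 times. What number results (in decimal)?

715 → 7⁴ + 1⁴ + 5⁴ = 3027
3027 → 3⁴ + 0⁴ + 2⁴ + 7⁴ = 2498
2498 → 2⁴ + 4⁴ + 9⁴ + 8⁴ = 10929
10929 → 1⁴ + 0⁴ + 9⁴ + 2⁴ + 9⁴ = 13139
13139 → 1⁴ + 3⁴ + 1⁴ + 3⁴ + 9⁴ = 6725
6725 → 6⁴ + 7⁴ + 2⁴ + 5⁴ = 4338
4338 → 4⁴ + 3⁴ + 3⁴ + 8⁴ = 4514

4514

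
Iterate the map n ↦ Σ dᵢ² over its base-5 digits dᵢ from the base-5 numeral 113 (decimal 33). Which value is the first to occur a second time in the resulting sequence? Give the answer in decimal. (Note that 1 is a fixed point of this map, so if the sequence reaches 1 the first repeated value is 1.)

1

33 = (1,1,3)_5 → 1² + 1² + 3² = 11
11 = (2,1)_5 → 2² + 1² = 5
5 = (1,0)_5 → 1² + 0² = 1  — reached the fixed point 1.
1 → 1, so 1 is the first repeated value.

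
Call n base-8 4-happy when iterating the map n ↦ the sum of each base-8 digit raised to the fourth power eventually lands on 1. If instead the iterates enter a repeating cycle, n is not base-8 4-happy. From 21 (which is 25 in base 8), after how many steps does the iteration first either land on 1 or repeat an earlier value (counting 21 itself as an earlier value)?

5

21 = (2,5)_8 → 641
641 = (1,2,0,1)_8 → 18
18 = (2,2)_8 → 32
32 = (4,0)_8 → 256
256 = (4,0,0)_8 → 256  — 256 repeats.
That took 5 steps.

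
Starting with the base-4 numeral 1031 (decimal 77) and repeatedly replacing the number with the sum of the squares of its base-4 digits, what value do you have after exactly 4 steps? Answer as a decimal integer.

8

77 = (1,0,3,1)_4 → 11
11 = (2,3)_4 → 13
13 = (3,1)_4 → 10
10 = (2,2)_4 → 8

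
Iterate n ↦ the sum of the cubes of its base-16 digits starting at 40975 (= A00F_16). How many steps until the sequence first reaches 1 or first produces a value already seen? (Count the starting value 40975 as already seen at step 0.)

15

40975 = (10,0,0,15)_16 → 10³ + 0³ + 0³ + 15³ = 1000 + 0 + 0 + 3375 = 4375
4375 = (1,1,1,7)_16 → 1³ + 1³ + 1³ + 7³ = 1 + 1 + 1 + 343 = 346
346 = (1,5,10)_16 → 1³ + 5³ + 10³ = 1 + 125 + 1000 = 1126
1126 = (4,6,6)_16 → 4³ + 6³ + 6³ = 64 + 216 + 216 = 496
496 = (1,15,0)_16 → 1³ + 15³ + 0³ = 1 + 3375 + 0 = 3376
3376 = (13,3,0)_16 → 13³ + 3³ + 0³ = 2197 + 27 + 0 = 2224
2224 = (8,11,0)_16 → 8³ + 11³ + 0³ = 512 + 1331 + 0 = 1843
1843 = (7,3,3)_16 → 7³ + 3³ + 3³ = 343 + 27 + 27 = 397
397 = (1,8,13)_16 → 1³ + 8³ + 13³ = 1 + 512 + 2197 = 2710
2710 = (10,9,6)_16 → 10³ + 9³ + 6³ = 1000 + 729 + 216 = 1945
1945 = (7,9,9)_16 → 7³ + 9³ + 9³ = 343 + 729 + 729 = 1801
1801 = (7,0,9)_16 → 7³ + 0³ + 9³ = 343 + 0 + 729 = 1072
1072 = (4,3,0)_16 → 4³ + 3³ + 0³ = 64 + 27 + 0 = 91
91 = (5,11)_16 → 5³ + 11³ = 125 + 1331 = 1456
1456 = (5,11,0)_16 → 5³ + 11³ + 0³ = 125 + 1331 + 0 = 1456  — 1456 repeats.
That took 15 steps.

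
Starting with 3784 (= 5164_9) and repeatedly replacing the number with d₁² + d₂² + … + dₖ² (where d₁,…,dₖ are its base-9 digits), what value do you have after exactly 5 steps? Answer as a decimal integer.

16

3784 = (5,1,6,4)_9 → 78
78 = (8,6)_9 → 100
100 = (1,2,1)_9 → 6
6 = (6)_9 → 36
36 = (4,0)_9 → 16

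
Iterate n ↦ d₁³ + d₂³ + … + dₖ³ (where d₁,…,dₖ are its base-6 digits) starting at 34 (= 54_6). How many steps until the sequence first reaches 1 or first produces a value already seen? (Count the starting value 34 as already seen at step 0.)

9

34 = (5,4)_6 → 189
189 = (5,1,3)_6 → 153
153 = (4,1,3)_6 → 92
92 = (2,3,2)_6 → 43
43 = (1,1,1)_6 → 3
3 = (3)_6 → 27
27 = (4,3)_6 → 91
91 = (2,3,1)_6 → 36
36 = (1,0,0)_6 → 1  — reached 1.
That took 9 steps.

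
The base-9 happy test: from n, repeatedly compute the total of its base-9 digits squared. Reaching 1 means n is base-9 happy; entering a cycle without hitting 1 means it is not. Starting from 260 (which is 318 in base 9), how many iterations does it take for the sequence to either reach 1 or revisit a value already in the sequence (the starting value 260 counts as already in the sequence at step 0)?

260 = (3,1,8)_9 → 74
74 = (8,2)_9 → 68
68 = (7,5)_9 → 74  — 74 repeats.
That took 3 steps.

3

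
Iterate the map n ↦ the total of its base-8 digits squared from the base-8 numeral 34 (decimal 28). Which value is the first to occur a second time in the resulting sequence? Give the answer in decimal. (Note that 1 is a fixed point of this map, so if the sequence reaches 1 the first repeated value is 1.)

28 = (3,4)_8 → 3² + 4² = 9 + 16 = 25
25 = (3,1)_8 → 3² + 1² = 9 + 1 = 10
10 = (1,2)_8 → 1² + 2² = 1 + 4 = 5
5 = (5)_8 → 5² = 25  — 25 already appeared earlier.

25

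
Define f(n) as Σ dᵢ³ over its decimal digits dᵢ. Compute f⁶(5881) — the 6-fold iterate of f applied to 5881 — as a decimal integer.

352

5881 → 5³ + 8³ + 8³ + 1³ = 125 + 512 + 512 + 1 = 1150
1150 → 1³ + 1³ + 5³ + 0³ = 1 + 1 + 125 + 0 = 127
127 → 1³ + 2³ + 7³ = 1 + 8 + 343 = 352
352 → 3³ + 5³ + 2³ = 27 + 125 + 8 = 160
160 → 1³ + 6³ + 0³ = 1 + 216 + 0 = 217
217 → 2³ + 1³ + 7³ = 8 + 1 + 343 = 352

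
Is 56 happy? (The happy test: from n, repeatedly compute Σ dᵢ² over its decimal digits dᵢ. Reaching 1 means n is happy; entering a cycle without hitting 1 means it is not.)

56 → 61
61 → 37
37 → 58
58 → 89
89 → 145
145 → 42
42 → 20
20 → 4
4 → 16
16 → 37  — 37 already seen; the sequence cycles without reaching 1.

not happy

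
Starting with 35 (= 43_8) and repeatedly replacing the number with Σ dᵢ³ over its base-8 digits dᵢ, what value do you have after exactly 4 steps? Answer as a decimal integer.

35 = (4,3)_8 → 4³ + 3³ = 91
91 = (1,3,3)_8 → 1³ + 3³ + 3³ = 55
55 = (6,7)_8 → 6³ + 7³ = 559
559 = (1,0,5,7)_8 → 1³ + 0³ + 5³ + 7³ = 469

469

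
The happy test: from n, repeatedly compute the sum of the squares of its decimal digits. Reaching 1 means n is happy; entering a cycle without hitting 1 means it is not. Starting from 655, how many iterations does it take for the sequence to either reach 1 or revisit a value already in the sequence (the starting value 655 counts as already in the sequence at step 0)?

3

655 → 86
86 → 100
100 → 1  — reached 1.
That took 3 steps.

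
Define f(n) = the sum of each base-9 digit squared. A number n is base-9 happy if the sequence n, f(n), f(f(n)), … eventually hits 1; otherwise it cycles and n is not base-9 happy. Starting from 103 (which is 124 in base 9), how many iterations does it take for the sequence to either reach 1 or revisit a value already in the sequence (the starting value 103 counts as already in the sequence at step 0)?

103 = (1,2,4)_9 → 1² + 2² + 4² = 1 + 4 + 16 = 21
21 = (2,3)_9 → 2² + 3² = 4 + 9 = 13
13 = (1,4)_9 → 1² + 4² = 1 + 16 = 17
17 = (1,8)_9 → 1² + 8² = 1 + 64 = 65
65 = (7,2)_9 → 7² + 2² = 49 + 4 = 53
53 = (5,8)_9 → 5² + 8² = 25 + 64 = 89
89 = (1,0,8)_9 → 1² + 0² + 8² = 1 + 0 + 64 = 65  — 65 repeats.
That took 7 steps.

7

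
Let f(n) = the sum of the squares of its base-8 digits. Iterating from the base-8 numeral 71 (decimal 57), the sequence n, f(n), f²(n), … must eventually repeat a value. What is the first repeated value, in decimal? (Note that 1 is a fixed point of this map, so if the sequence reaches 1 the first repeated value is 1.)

25

57 = (7,1)_8 → 7² + 1² = 49 + 1 = 50
50 = (6,2)_8 → 6² + 2² = 36 + 4 = 40
40 = (5,0)_8 → 5² + 0² = 25 + 0 = 25
25 = (3,1)_8 → 3² + 1² = 9 + 1 = 10
10 = (1,2)_8 → 1² + 2² = 1 + 4 = 5
5 = (5)_8 → 5² = 25  — 25 already appeared earlier.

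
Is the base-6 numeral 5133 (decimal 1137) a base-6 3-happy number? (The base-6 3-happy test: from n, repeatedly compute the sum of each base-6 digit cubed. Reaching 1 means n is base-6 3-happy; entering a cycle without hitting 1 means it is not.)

1137 = (5,1,3,3)_6 → 180
180 = (5,0,0)_6 → 125
125 = (3,2,5)_6 → 160
160 = (4,2,4)_6 → 136
136 = (3,4,4)_6 → 155
155 = (4,1,5)_6 → 190
190 = (5,1,4)_6 → 190  — 190 already seen; the sequence cycles without reaching 1.

not base-6 3-happy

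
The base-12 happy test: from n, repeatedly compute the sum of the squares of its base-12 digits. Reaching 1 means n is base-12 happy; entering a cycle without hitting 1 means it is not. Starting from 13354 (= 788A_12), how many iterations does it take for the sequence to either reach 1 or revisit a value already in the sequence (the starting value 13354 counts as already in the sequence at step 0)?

13354 = (7,8,8,10)_12 → 7² + 8² + 8² + 10² = 49 + 64 + 64 + 100 = 277
277 = (1,11,1)_12 → 1² + 11² + 1² = 1 + 121 + 1 = 123
123 = (10,3)_12 → 10² + 3² = 100 + 9 = 109
109 = (9,1)_12 → 9² + 1² = 81 + 1 = 82
82 = (6,10)_12 → 6² + 10² = 36 + 100 = 136
136 = (11,4)_12 → 11² + 4² = 121 + 16 = 137
137 = (11,5)_12 → 11² + 5² = 121 + 25 = 146
146 = (1,0,2)_12 → 1² + 0² + 2² = 1 + 0 + 4 = 5
5 = (5)_12 → 5² = 25
25 = (2,1)_12 → 2² + 1² = 4 + 1 = 5  — 5 repeats.
That took 10 steps.

10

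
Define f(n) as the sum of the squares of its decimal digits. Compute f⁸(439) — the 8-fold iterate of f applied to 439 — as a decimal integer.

439 → 4² + 3² + 9² = 106
106 → 1² + 0² + 6² = 37
37 → 3² + 7² = 58
58 → 5² + 8² = 89
89 → 8² + 9² = 145
145 → 1² + 4² + 5² = 42
42 → 4² + 2² = 20
20 → 2² + 0² = 4

4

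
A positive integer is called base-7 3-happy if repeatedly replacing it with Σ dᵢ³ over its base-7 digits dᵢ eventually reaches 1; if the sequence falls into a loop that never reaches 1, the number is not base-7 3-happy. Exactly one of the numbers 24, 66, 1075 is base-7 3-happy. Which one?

24: 24 → 54 → 126 → 72 → 36 → 126  — repeats 126 (not base-7 3-happy)
66: 66 → 36 → 126 → 72 → 36  — repeats 36 (not base-7 3-happy)
1075: 1075 → 307 → 433 → 343 → 1  — reaches 1 (base-7 3-happy)

1075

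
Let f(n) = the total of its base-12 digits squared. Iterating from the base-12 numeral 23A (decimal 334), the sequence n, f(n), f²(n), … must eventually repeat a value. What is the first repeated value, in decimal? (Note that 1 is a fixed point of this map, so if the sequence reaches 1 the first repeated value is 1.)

334 = (2,3,10)_12 → 2² + 3² + 10² = 113
113 = (9,5)_12 → 9² + 5² = 106
106 = (8,10)_12 → 8² + 10² = 164
164 = (1,1,8)_12 → 1² + 1² + 8² = 66
66 = (5,6)_12 → 5² + 6² = 61
61 = (5,1)_12 → 5² + 1² = 26
26 = (2,2)_12 → 2² + 2² = 8
8 = (8)_12 → 8² = 64
64 = (5,4)_12 → 5² + 4² = 41
41 = (3,5)_12 → 3² + 5² = 34
34 = (2,10)_12 → 2² + 10² = 104
104 = (8,8)_12 → 8² + 8² = 128
128 = (10,8)_12 → 10² + 8² = 164  — 164 already appeared earlier.

164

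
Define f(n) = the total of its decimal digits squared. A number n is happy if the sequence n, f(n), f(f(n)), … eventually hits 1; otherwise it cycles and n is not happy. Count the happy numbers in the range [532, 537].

532: 532 → 38 → 73 → 58 → 89 → 145 → 42 → 20 → 4 → 16 → 37 → 58  — not happy
533: 533 → 43 → 25 → 29 → 85 → 89 → 145 → 42 → 20 → 4 → 16 → 37 → 58 → 89  — not happy
534: 534 → 50 → 25 → 29 → 85 → 89 → 145 → 42 → 20 → 4 → 16 → 37 → 58 → 89  — not happy
535: 535 → 59 → 106 → 37 → 58 → 89 → 145 → 42 → 20 → 4 → 16 → 37  — not happy
536: 536 → 70 → 49 → 97 → 130 → 10 → 1  — happy
537: 537 → 83 → 73 → 58 → 89 → 145 → 42 → 20 → 4 → 16 → 37 → 58  — not happy
happy: 536

1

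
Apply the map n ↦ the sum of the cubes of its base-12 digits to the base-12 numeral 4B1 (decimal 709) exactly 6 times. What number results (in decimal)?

709 = (4,11,1)_12 → 4³ + 11³ + 1³ = 1396
1396 = (9,8,4)_12 → 9³ + 8³ + 4³ = 1305
1305 = (9,0,9)_12 → 9³ + 0³ + 9³ = 1458
1458 = (10,1,6)_12 → 10³ + 1³ + 6³ = 1217
1217 = (8,5,5)_12 → 8³ + 5³ + 5³ = 762
762 = (5,3,6)_12 → 5³ + 3³ + 6³ = 368

368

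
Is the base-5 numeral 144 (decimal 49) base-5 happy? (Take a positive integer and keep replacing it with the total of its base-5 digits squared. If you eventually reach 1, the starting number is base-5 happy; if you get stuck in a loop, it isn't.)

base-5 happy

49 = (1,4,4)_5 → 1² + 4² + 4² = 33
33 = (1,1,3)_5 → 1² + 1² + 3² = 11
11 = (2,1)_5 → 2² + 1² = 5
5 = (1,0)_5 → 1² + 0² = 1  — reached 1.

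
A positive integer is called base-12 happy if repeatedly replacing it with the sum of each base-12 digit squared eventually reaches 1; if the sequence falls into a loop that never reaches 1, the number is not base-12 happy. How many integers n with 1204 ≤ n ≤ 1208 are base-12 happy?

1

1204: 1204 → 96 → 64 → 41 → 34 → 104 → 128 → 164 → 66 → 61 → 26 → 8 → 64  (repeats 64)
1205: 1205 → 105 → 145 → 2 → 4 → 16 → 17 → 26 → 8 → 64 → 41 → 34 → 104 → 128 → 164 → 66 → 61 → 26  (repeats 26)
1206: 1206 → 116 → 145 → 2 → 4 → 16 → 17 → 26 → 8 → 64 → 41 → 34 → 104 → 128 → 164 → 66 → 61 → 26  (repeats 26)
1207: 1207 → 129 → 181 → 11 → 121 → 101 → 89 → 74 → 40 → 25 → 5 → 25  (repeats 25)
1208: 1208 → 144 → 1  (reaches 1)
base-12 happy: 1208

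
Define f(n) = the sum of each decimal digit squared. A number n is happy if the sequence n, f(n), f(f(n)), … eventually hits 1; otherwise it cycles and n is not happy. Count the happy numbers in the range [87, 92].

1

87: 87 → 113 → 11 → 2 → 4 → 16 → 37 → 58 → 89 → 145 → 42 → 20 → 4  (repeats 4)
88: 88 → 128 → 69 → 117 → 51 → 26 → 40 → 16 → 37 → 58 → 89 → 145 → 42 → 20 → 4 → 16  (repeats 16)
89: 89 → 145 → 42 → 20 → 4 → 16 → 37 → 58 → 89  (repeats 89)
90: 90 → 81 → 65 → 61 → 37 → 58 → 89 → 145 → 42 → 20 → 4 → 16 → 37  (repeats 37)
91: 91 → 82 → 68 → 100 → 1  (reaches 1)
92: 92 → 85 → 89 → 145 → 42 → 20 → 4 → 16 → 37 → 58 → 89  (repeats 89)
happy: 91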